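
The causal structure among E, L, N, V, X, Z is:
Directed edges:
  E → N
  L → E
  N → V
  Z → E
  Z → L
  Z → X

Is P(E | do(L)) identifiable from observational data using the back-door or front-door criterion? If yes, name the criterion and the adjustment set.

P(E|do(L)): backdoor, adjust for {Z}.

desc(L)\{L}={E,N,V}; candidates ⊆ {X,Z}.
size 0: {}; under {} L still reaches {E,N,V,X,Z} ∋ E.
{Z}: L⊥E given {Z} in G with L→· removed — back-door holds.
P(E|do(L)) = Σ_{Z} P(E|L,Z)·P(Z).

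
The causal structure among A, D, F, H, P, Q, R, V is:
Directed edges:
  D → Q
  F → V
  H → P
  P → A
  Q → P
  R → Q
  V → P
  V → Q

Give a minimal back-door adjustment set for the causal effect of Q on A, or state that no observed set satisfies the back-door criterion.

Q→A: minimal back-door set {V}.

desc(Q)\{Q}={A,P}; candidates ⊆ {D,F,H,R,V}.
size 0: {}; under {} Q still reaches {A,D,F,P,R,V} ∋ A.
{V}: Q⊥A given {V} in G with Q→· removed — back-door holds.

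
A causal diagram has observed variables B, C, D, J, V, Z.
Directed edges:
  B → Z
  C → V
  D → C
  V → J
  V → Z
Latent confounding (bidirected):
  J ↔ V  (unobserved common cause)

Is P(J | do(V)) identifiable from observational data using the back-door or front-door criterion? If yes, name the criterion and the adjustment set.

P(J|do(V)): not identifiable (no BD/FD set).

desc(V)\{V}={J,Z}; candidates ⊆ {B,C,D}.
V↔J: latent back-door arc(s) into V.
size 0: {}; under {} V still reaches {C,D,J} ∋ J.
size 1: {B}, {C}, {D}; under {B} V still reaches {C,D,J} ∋ J.
size 2: {B,C}, {B,D}, {C,D}; under {B,C} V still reaches {J} ∋ J.
V↔J cannot be blocked by any observed set — no back-door set.
No mediator lies on a directed V→…→J path.
Neither criterion identifies P(J|do(V)) in this graph.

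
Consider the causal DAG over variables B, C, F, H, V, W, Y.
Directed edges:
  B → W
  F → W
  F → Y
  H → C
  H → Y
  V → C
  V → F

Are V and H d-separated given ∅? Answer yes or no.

Bayes-Ball from V | ∅ reaches {C,F,W,Y}.
H ∉ reach(V|∅) ⇒ V ⊥ H | ∅.

Yes — V ⊥ H | ∅.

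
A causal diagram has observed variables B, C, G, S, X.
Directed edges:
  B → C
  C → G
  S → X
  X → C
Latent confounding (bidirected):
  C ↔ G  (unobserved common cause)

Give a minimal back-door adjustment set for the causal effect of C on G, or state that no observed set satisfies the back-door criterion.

desc(C)\{C}={G}; candidates ⊆ {B,S,X}.
C↔G: latent back-door arc(s) into C.
size 0: {}; under {} C still reaches {B,G,S,X} ∋ G.
size 1: {B}, {S}, {X}; under {B} C still reaches {G,S,X} ∋ G.
size 2: {B,S}, {B,X}, {S,X}; under {B,S} C still reaches {G,X} ∋ G.
C↔G cannot be blocked by any observed set — no back-door set.

C→G: no observed back-door set.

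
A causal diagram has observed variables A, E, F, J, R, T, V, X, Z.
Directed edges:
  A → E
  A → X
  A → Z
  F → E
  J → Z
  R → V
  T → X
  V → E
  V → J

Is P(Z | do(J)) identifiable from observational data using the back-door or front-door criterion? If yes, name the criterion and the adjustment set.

desc(J)\{J}={Z}; candidates ⊆ {A,E,F,R,T,V,X}.
∅: J⊥Z given ∅ in G with J→· removed — back-door holds.
P(Z|do(J)) = P(Z|J) — no adjustment needed.

P(Z|do(J)): backdoor, adjust for ∅.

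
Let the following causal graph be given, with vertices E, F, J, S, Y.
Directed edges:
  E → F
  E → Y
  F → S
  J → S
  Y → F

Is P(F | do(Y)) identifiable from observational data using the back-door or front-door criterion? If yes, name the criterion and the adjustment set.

desc(Y)\{Y}={F,S}; candidates ⊆ {E,J}.
size 0: {}; under {} Y still reaches {E,F,S} ∋ F.
{E}: Y⊥F given {E} in G with Y→· removed — back-door holds.
P(F|do(Y)) = Σ_{E} P(F|Y,E)·P(E).

P(F|do(Y)): backdoor, adjust for {E}.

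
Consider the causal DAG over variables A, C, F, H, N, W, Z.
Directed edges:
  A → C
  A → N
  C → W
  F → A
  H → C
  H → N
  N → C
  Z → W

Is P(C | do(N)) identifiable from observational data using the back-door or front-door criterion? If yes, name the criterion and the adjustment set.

P(C|do(N)): backdoor, adjust for {A, H}.

desc(N)\{N}={C,W}; candidates ⊆ {A,F,H,Z}.
size 0: {}; under {} N still reaches {A,C,F,H,W} ∋ C.
size 1: {A}, {F}, {H} …(+1); under {A} N still reaches {C,H,W} ∋ C.
{A,H}: N⊥C given {A,H} in G with N→· removed — back-door holds.
P(C|do(N)) = Σ_{A,H} P(C|N,A,H)·P(A,H).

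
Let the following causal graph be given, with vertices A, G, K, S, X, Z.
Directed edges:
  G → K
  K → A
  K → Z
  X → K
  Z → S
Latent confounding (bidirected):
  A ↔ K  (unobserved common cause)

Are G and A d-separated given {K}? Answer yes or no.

No — G and A are d-connected given {K}.

Bayes-Ball from G | {K} reaches {A,X}.
A ∈ reach(G|{K}) ⇒ G ⊥̸ A | {K}.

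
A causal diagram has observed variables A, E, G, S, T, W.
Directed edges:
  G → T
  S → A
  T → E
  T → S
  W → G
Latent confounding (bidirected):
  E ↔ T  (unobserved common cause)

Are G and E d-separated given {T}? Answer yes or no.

Bayes-Ball from G | {T} reaches {E,W}.
E ∈ reach(G|{T}) ⇒ G ⊥̸ E | {T}.

No — G and E are d-connected given {T}.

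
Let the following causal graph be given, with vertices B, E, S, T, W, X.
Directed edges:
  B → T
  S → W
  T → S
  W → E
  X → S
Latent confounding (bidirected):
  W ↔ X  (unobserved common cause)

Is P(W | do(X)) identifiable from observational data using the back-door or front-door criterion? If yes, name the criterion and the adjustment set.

P(W|do(X)): frontdoor, adjust for {S}.

desc(X)\{X}={E,S,W}; candidates ⊆ {B,T}.
X↔W: latent back-door arc(s) into X.
size 0: {}; under {} X still reaches {E,W} ∋ W.
size 1: {B}, {T}; under {B} X still reaches {E,W} ∋ W.
size 2: {B,T}; under {B,T} X still reaches {E,W} ∋ W.
X↔W cannot be blocked by any observed set — no back-door set.
{S}: (i) intercepts every directed X→W path; (ii) no back-door X→{S}; (iii) {X} blocks every back-door {S}→W. Front-door holds.
P(W|do(X)) = Σ_{S} P(S|X) Σ_{X'} P(W|S,X')P(X').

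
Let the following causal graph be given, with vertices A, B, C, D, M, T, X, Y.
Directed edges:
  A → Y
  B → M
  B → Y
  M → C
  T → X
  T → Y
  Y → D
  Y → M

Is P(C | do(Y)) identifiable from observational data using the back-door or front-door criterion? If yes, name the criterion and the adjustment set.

desc(Y)\{Y}={C,D,M}; candidates ⊆ {A,B,T,X}.
size 0: {}; under {} Y still reaches {A,B,C,M,T,X} ∋ C.
{B}: Y⊥C given {B} in G with Y→· removed — back-door holds.
P(C|do(Y)) = Σ_{B} P(C|Y,B)·P(B).

P(C|do(Y)): backdoor, adjust for {B}.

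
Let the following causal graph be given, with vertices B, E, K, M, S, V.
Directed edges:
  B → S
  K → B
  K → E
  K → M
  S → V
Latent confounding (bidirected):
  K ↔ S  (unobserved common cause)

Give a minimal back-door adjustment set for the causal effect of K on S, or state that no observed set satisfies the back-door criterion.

desc(K)\{K}={B,E,M,S,V}; candidates ⊆ {—}.
K↔S: latent back-door arc(s) into K.
size 0: {}; under {} K still reaches {S,V} ∋ S.
K↔S cannot be blocked by any observed set — no back-door set.

K→S: no observed back-door set.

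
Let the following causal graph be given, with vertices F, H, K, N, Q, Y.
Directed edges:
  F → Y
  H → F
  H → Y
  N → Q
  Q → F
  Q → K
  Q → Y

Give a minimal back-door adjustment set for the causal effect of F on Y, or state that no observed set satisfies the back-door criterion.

desc(F)\{F}={Y}; candidates ⊆ {H,K,N,Q}.
size 0: {}; under {} F still reaches {H,K,N,Q,Y} ∋ Y.
size 1: {H}, {K}, {N} …(+1); under {H} F still reaches {K,N,Q,Y} ∋ Y.
{H,Q}: F⊥Y given {H,Q} in G with F→· removed — back-door holds.

F→Y: minimal back-door set {H, Q}.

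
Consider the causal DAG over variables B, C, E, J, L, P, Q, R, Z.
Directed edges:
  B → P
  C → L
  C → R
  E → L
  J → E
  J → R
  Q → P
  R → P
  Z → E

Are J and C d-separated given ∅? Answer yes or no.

Bayes-Ball from J | ∅ reaches {E,L,P,R}.
C ∉ reach(J|∅) ⇒ J ⊥ C | ∅.

Yes — J ⊥ C | ∅.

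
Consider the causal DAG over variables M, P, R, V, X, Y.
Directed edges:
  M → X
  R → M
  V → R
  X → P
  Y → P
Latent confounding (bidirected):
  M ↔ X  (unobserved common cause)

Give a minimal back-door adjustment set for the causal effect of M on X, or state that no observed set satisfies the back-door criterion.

desc(M)\{M}={P,X}; candidates ⊆ {R,V,Y}.
M↔X: latent back-door arc(s) into M.
size 0: {}; under {} M still reaches {P,R,V,X} ∋ X.
size 1: {R}, {V}, {Y}; under {R} M still reaches {P,X} ∋ X.
size 2: {R,V}, {R,Y}, {V,Y}; under {R,V} M still reaches {P,X} ∋ X.
M↔X cannot be blocked by any observed set — no back-door set.

M→X: no observed back-door set.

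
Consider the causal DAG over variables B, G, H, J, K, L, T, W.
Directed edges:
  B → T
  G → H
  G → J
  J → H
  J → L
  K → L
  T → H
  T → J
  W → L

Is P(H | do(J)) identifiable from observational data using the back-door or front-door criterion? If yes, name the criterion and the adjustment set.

P(H|do(J)): backdoor, adjust for {G, T}.

desc(J)\{J}={H,L}; candidates ⊆ {B,G,K,T,W}.
size 0: {}; under {} J still reaches {B,G,H,T} ∋ H.
size 1: {B}, {G}, {K} …(+2); under {B} J still reaches {G,H,T} ∋ H.
{G,T}: J⊥H given {G,T} in G with J→· removed — back-door holds.
P(H|do(J)) = Σ_{G,T} P(H|J,G,T)·P(G,T).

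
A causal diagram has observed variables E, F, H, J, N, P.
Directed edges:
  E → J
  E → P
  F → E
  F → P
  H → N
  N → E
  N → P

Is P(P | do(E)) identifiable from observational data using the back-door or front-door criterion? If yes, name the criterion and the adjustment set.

desc(E)\{E}={J,P}; candidates ⊆ {F,H,N}.
size 0: {}; under {} E still reaches {F,H,N,P} ∋ P.
size 1: {F}, {H}, {N}; under {F} E still reaches {H,N,P} ∋ P.
{F,N}: E⊥P given {F,N} in G with E→· removed — back-door holds.
P(P|do(E)) = Σ_{F,N} P(P|E,F,N)·P(F,N).

P(P|do(E)): backdoor, adjust for {F, N}.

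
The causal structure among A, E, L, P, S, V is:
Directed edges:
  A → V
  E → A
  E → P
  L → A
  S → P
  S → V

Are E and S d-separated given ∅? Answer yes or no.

Bayes-Ball from E | ∅ reaches {A,P,V}.
S ∉ reach(E|∅) ⇒ E ⊥ S | ∅.

Yes — E ⊥ S | ∅.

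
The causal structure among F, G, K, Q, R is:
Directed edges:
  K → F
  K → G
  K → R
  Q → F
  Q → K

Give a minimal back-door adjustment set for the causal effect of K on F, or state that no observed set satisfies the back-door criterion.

K→F: minimal back-door set {Q}.

desc(K)\{K}={F,G,R}; candidates ⊆ {Q}.
size 0: {}; under {} K still reaches {F,Q} ∋ F.
{Q}: K⊥F given {Q} in G with K→· removed — back-door holds.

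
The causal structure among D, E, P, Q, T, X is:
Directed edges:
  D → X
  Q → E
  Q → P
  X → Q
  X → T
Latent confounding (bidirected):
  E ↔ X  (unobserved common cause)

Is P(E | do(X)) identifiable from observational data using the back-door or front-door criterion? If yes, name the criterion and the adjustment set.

desc(X)\{X}={E,P,Q,T}; candidates ⊆ {D}.
X↔E: latent back-door arc(s) into X.
size 0: {}; under {} X still reaches {D,E} ∋ E.
size 1: {D}; under {D} X still reaches {E} ∋ E.
X↔E cannot be blocked by any observed set — no back-door set.
{Q}: (i) intercepts every directed X→E path; (ii) no back-door X→{Q}; (iii) {X} blocks every back-door {Q}→E. Front-door holds.
P(E|do(X)) = Σ_{Q} P(Q|X) Σ_{X'} P(E|Q,X')P(X').

P(E|do(X)): frontdoor, adjust for {Q}.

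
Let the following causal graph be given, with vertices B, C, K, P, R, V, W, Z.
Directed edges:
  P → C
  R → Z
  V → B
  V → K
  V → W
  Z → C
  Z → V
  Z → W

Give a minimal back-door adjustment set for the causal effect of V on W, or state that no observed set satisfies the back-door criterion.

desc(V)\{V}={B,K,W}; candidates ⊆ {C,P,R,Z}.
size 0: {}; under {} V still reaches {C,R,W,Z} ∋ W.
{Z}: V⊥W given {Z} in G with V→· removed — back-door holds.

V→W: minimal back-door set {Z}.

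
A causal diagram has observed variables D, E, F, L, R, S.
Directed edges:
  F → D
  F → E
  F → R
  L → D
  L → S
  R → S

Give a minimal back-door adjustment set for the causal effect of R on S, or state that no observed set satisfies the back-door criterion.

R→S: minimal back-door set ∅.

desc(R)\{R}={S}; candidates ⊆ {D,E,F,L}.
∅: R⊥S given ∅ in G with R→· removed — back-door holds.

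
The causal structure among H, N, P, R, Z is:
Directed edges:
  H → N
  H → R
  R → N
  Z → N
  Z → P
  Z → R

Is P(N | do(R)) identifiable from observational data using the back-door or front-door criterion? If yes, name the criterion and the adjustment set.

P(N|do(R)): backdoor, adjust for {H, Z}.

desc(R)\{R}={N}; candidates ⊆ {H,P,Z}.
size 0: {}; under {} R still reaches {H,N,P,Z} ∋ N.
size 1: {H}, {P}, {Z}; under {H} R still reaches {N,P,Z} ∋ N.
{H,Z}: R⊥N given {H,Z} in G with R→· removed — back-door holds.
P(N|do(R)) = Σ_{H,Z} P(N|R,H,Z)·P(H,Z).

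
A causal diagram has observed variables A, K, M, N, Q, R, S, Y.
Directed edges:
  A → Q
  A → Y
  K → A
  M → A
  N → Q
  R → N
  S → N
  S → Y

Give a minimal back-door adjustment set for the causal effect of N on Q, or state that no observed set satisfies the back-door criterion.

desc(N)\{N}={Q}; candidates ⊆ {A,K,M,R,S,Y}.
∅: N⊥Q given ∅ in G with N→· removed — back-door holds.

N→Q: minimal back-door set ∅.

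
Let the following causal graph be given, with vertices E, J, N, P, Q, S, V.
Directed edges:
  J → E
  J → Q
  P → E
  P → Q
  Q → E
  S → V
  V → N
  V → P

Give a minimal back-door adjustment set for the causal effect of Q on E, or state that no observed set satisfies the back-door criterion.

Q→E: minimal back-door set {J, P}.

desc(Q)\{Q}={E}; candidates ⊆ {J,N,P,S,V}.
size 0: {}; under {} Q still reaches {E,J,N,P,S,V} ∋ E.
size 1: {J}, {N}, {P} …(+2); under {J} Q still reaches {E,N,P,S,V} ∋ E.
{J,P}: Q⊥E given {J,P} in G with Q→· removed — back-door holds.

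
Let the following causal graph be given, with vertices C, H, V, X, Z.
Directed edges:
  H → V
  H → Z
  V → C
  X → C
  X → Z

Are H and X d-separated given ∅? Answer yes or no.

Bayes-Ball from H | ∅ reaches {C,V,Z}.
X ∉ reach(H|∅) ⇒ H ⊥ X | ∅.

Yes — H ⊥ X | ∅.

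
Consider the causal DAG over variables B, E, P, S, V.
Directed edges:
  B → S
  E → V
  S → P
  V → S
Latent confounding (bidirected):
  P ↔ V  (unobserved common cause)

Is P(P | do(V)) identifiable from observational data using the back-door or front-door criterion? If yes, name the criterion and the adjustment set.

desc(V)\{V}={P,S}; candidates ⊆ {B,E}.
V↔P: latent back-door arc(s) into V.
size 0: {}; under {} V still reaches {E,P} ∋ P.
size 1: {B}, {E}; under {B} V still reaches {E,P} ∋ P.
size 2: {B,E}; under {B,E} V still reaches {P} ∋ P.
V↔P cannot be blocked by any observed set — no back-door set.
{S}: (i) intercepts every directed V→P path; (ii) no back-door V→{S}; (iii) {V} blocks every back-door {S}→P. Front-door holds.
P(P|do(V)) = Σ_{S} P(S|V) Σ_{V'} P(P|S,V')P(V').

P(P|do(V)): frontdoor, adjust for {S}.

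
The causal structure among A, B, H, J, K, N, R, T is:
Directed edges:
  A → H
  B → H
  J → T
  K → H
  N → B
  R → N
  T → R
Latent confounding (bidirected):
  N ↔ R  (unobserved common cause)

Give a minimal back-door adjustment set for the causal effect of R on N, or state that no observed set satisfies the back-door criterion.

desc(R)\{R}={B,H,N}; candidates ⊆ {A,J,K,T}.
R↔N: latent back-door arc(s) into R.
size 0: {}; under {} R still reaches {B,H,J,N,T} ∋ N.
size 1: {A}, {J}, {K} …(+1); under {A} R still reaches {B,H,J,N,T} ∋ N.
size 2: {A,J}, {A,K}, {A,T} …(+3); under {A,J} R still reaches {B,H,N,T} ∋ N.
R↔N cannot be blocked by any observed set — no back-door set.

R→N: no observed back-door set.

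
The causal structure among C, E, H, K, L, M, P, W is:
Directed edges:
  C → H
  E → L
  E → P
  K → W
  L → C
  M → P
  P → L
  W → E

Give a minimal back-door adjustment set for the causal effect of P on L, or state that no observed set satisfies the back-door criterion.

P→L: minimal back-door set {E}.

desc(P)\{P}={C,H,L}; candidates ⊆ {E,K,M,W}.
size 0: {}; under {} P still reaches {C,E,H,K,L,M,W} ∋ L.
{E}: P⊥L given {E} in G with P→· removed — back-door holds.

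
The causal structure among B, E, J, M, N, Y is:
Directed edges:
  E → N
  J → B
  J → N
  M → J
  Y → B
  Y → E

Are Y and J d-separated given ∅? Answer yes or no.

Yes — Y ⊥ J | ∅.

Bayes-Ball from Y | ∅ reaches {B,E,N}.
J ∉ reach(Y|∅) ⇒ Y ⊥ J | ∅.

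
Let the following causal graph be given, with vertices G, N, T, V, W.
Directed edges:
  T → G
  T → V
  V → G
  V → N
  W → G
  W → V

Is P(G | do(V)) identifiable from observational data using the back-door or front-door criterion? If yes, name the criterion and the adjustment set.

desc(V)\{V}={G,N}; candidates ⊆ {T,W}.
size 0: {}; under {} V still reaches {G,T,W} ∋ G.
size 1: {T}, {W}; under {T} V still reaches {G,W} ∋ G.
{T,W}: V⊥G given {T,W} in G with V→· removed — back-door holds.
P(G|do(V)) = Σ_{T,W} P(G|V,T,W)·P(T,W).

P(G|do(V)): backdoor, adjust for {T, W}.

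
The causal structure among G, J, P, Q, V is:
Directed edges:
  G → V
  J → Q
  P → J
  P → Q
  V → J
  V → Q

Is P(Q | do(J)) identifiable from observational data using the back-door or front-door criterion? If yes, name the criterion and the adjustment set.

P(Q|do(J)): backdoor, adjust for {P, V}.

desc(J)\{J}={Q}; candidates ⊆ {G,P,V}.
size 0: {}; under {} J still reaches {G,P,Q,V} ∋ Q.
size 1: {G}, {P}, {V}; under {G} J still reaches {P,Q,V} ∋ Q.
{P,V}: J⊥Q given {P,V} in G with J→· removed — back-door holds.
P(Q|do(J)) = Σ_{P,V} P(Q|J,P,V)·P(P,V).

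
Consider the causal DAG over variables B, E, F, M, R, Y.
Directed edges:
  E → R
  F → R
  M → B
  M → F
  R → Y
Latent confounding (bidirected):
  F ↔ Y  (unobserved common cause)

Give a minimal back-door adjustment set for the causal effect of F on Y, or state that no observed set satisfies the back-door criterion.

F→Y: no observed back-door set.

desc(F)\{F}={R,Y}; candidates ⊆ {B,E,M}.
F↔Y: latent back-door arc(s) into F.
size 0: {}; under {} F still reaches {B,M,Y} ∋ Y.
size 1: {B}, {E}, {M}; under {B} F still reaches {M,Y} ∋ Y.
size 2: {B,E}, {B,M}, {E,M}; under {B,E} F still reaches {M,Y} ∋ Y.
F↔Y cannot be blocked by any observed set — no back-door set.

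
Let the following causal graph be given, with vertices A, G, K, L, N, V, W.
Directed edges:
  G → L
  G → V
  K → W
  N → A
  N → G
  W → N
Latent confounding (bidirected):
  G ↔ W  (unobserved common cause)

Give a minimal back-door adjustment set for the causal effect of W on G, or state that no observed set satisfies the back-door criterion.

W→G: no observed back-door set.

desc(W)\{W}={A,G,L,N,V}; candidates ⊆ {K}.
W↔G: latent back-door arc(s) into W.
size 0: {}; under {} W still reaches {G,K,L,V} ∋ G.
size 1: {K}; under {K} W still reaches {G,L,V} ∋ G.
W↔G cannot be blocked by any observed set — no back-door set.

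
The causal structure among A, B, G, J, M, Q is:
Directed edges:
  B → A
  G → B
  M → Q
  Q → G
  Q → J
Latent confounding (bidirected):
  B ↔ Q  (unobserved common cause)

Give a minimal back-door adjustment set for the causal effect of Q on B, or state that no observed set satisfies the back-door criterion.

desc(Q)\{Q}={A,B,G,J}; candidates ⊆ {M}.
Q↔B: latent back-door arc(s) into Q.
size 0: {}; under {} Q still reaches {A,B,M} ∋ B.
size 1: {M}; under {M} Q still reaches {A,B} ∋ B.
Q↔B cannot be blocked by any observed set — no back-door set.

Q→B: no observed back-door set.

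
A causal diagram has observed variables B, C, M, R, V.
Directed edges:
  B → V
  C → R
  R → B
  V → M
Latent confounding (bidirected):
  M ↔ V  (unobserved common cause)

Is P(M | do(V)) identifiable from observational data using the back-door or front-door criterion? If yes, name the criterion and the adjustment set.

desc(V)\{V}={M}; candidates ⊆ {B,C,R}.
V↔M: latent back-door arc(s) into V.
size 0: {}; under {} V still reaches {B,C,M,R} ∋ M.
size 1: {B}, {C}, {R}; under {B} V still reaches {M} ∋ M.
size 2: {B,C}, {B,R}, {C,R}; under {B,C} V still reaches {M} ∋ M.
V↔M cannot be blocked by any observed set — no back-door set.
No mediator lies on a directed V→…→M path.
Neither criterion identifies P(M|do(V)) in this graph.

P(M|do(V)): not identifiable (no BD/FD set).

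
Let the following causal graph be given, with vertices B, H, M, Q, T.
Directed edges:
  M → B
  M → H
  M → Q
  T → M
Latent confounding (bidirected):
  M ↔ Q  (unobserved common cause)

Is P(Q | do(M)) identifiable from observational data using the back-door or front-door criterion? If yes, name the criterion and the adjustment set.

P(Q|do(M)): not identifiable (no BD/FD set).

desc(M)\{M}={B,H,Q}; candidates ⊆ {T}.
M↔Q: latent back-door arc(s) into M.
size 0: {}; under {} M still reaches {Q,T} ∋ Q.
size 1: {T}; under {T} M still reaches {Q} ∋ Q.
M↔Q cannot be blocked by any observed set — no back-door set.
No mediator lies on a directed M→…→Q path.
Neither criterion identifies P(Q|do(M)) in this graph.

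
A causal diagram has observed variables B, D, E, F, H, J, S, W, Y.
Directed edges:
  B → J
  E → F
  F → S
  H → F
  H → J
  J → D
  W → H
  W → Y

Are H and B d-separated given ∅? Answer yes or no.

Bayes-Ball from H | ∅ reaches {D,F,J,S,W,Y}.
B ∉ reach(H|∅) ⇒ H ⊥ B | ∅.

Yes — H ⊥ B | ∅.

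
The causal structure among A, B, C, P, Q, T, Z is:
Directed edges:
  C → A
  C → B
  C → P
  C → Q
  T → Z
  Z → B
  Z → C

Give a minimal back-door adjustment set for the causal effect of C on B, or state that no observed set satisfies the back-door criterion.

C→B: minimal back-door set {Z}.

desc(C)\{C}={A,B,P,Q}; candidates ⊆ {T,Z}.
size 0: {}; under {} C still reaches {B,T,Z} ∋ B.
{Z}: C⊥B given {Z} in G with C→· removed — back-door holds.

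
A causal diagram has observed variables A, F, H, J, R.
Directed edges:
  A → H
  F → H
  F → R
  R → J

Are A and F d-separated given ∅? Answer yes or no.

Bayes-Ball from A | ∅ reaches {H}.
F ∉ reach(A|∅) ⇒ A ⊥ F | ∅.

Yes — A ⊥ F | ∅.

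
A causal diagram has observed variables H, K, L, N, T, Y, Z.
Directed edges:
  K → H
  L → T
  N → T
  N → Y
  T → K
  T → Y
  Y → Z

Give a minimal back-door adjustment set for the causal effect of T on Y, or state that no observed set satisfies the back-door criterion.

T→Y: minimal back-door set {N}.

desc(T)\{T}={H,K,Y,Z}; candidates ⊆ {L,N}.
size 0: {}; under {} T still reaches {L,N,Y,Z} ∋ Y.
{N}: T⊥Y given {N} in G with T→· removed — back-door holds.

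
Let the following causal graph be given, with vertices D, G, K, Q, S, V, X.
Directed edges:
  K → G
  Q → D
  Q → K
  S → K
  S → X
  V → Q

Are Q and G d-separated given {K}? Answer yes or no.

Yes — Q ⊥ G | {K}.

Bayes-Ball from Q | {K} reaches {D,S,V,X}.
G ∉ reach(Q|{K}) ⇒ Q ⊥ G | {K}.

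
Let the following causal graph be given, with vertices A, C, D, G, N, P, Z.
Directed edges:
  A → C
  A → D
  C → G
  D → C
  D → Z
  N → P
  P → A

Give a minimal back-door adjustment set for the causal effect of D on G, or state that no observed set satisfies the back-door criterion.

desc(D)\{D}={C,G,Z}; candidates ⊆ {A,N,P}.
size 0: {}; under {} D still reaches {A,C,G,N,P} ∋ G.
{A}: D⊥G given {A} in G with D→· removed — back-door holds.

D→G: minimal back-door set {A}.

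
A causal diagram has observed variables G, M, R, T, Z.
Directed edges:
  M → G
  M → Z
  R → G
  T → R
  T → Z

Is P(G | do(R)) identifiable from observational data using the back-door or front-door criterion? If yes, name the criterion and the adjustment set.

desc(R)\{R}={G}; candidates ⊆ {M,T,Z}.
∅: R⊥G given ∅ in G with R→· removed — back-door holds.
P(G|do(R)) = P(G|R) — no adjustment needed.

P(G|do(R)): backdoor, adjust for ∅.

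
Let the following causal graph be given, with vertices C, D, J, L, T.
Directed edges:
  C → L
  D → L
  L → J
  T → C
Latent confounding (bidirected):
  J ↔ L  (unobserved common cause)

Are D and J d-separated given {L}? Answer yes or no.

Bayes-Ball from D | {L} reaches {C,J,T}.
J ∈ reach(D|{L}) ⇒ D ⊥̸ J | {L}.

No — D and J are d-connected given {L}.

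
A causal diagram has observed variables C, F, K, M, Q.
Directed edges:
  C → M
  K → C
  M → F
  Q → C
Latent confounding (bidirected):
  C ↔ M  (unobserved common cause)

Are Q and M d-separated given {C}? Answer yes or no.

No — Q and M are d-connected given {C}.

Bayes-Ball from Q | {C} reaches {F,K,M}.
M ∈ reach(Q|{C}) ⇒ Q ⊥̸ M | {C}.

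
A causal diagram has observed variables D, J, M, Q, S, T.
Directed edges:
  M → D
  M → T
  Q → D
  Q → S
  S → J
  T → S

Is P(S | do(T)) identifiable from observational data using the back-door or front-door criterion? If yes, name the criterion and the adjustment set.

desc(T)\{T}={J,S}; candidates ⊆ {D,M,Q}.
∅: T⊥S given ∅ in G with T→· removed — back-door holds.
P(S|do(T)) = P(S|T) — no adjustment needed.

P(S|do(T)): backdoor, adjust for ∅.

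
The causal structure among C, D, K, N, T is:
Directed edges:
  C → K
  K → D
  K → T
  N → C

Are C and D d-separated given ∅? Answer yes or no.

Bayes-Ball from C | ∅ reaches {D,K,N,T}.
D ∈ reach(C|∅) ⇒ C ⊥̸ D | ∅.

No — C and D are d-connected given ∅.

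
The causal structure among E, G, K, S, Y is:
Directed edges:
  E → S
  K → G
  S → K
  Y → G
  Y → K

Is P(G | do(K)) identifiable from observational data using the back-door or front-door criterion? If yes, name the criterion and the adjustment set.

desc(K)\{K}={G}; candidates ⊆ {E,S,Y}.
size 0: {}; under {} K still reaches {E,G,S,Y} ∋ G.
{Y}: K⊥G given {Y} in G with K→· removed — back-door holds.
P(G|do(K)) = Σ_{Y} P(G|K,Y)·P(Y).

P(G|do(K)): backdoor, adjust for {Y}.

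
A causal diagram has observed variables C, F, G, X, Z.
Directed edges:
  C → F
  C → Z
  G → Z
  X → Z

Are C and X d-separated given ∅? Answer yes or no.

Bayes-Ball from C | ∅ reaches {F,Z}.
X ∉ reach(C|∅) ⇒ C ⊥ X | ∅.

Yes — C ⊥ X | ∅.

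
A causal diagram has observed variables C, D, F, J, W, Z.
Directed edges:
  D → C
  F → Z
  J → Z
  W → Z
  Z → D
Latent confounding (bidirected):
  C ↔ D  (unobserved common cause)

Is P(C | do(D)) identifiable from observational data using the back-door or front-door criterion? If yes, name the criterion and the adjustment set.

P(C|do(D)): not identifiable (no BD/FD set).

desc(D)\{D}={C}; candidates ⊆ {F,J,W,Z}.
D↔C: latent back-door arc(s) into D.
size 0: {}; under {} D still reaches {C,F,J,W,Z} ∋ C.
size 1: {F}, {J}, {W} …(+1); under {F} D still reaches {C,J,W,Z} ∋ C.
size 2: {F,J}, {F,W}, {F,Z} …(+3); under {F,J} D still reaches {C,W,Z} ∋ C.
D↔C cannot be blocked by any observed set — no back-door set.
No mediator lies on a directed D→…→C path.
Neither criterion identifies P(C|do(D)) in this graph.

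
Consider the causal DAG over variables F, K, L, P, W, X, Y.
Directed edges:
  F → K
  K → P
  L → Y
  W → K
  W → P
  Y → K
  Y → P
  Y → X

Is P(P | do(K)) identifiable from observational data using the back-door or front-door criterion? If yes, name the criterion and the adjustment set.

P(P|do(K)): backdoor, adjust for {W, Y}.

desc(K)\{K}={P}; candidates ⊆ {F,L,W,X,Y}.
size 0: {}; under {} K still reaches {F,L,P,W,X,Y} ∋ P.
size 1: {F}, {L}, {W} …(+2); under {F} K still reaches {L,P,W,X,Y} ∋ P.
{W,Y}: K⊥P given {W,Y} in G with K→· removed — back-door holds.
P(P|do(K)) = Σ_{W,Y} P(P|K,W,Y)·P(W,Y).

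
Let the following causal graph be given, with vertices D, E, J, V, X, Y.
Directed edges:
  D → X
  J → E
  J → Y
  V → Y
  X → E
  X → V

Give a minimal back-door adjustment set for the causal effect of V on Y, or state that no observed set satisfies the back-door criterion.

desc(V)\{V}={Y}; candidates ⊆ {D,E,J,X}.
∅: V⊥Y given ∅ in G with V→· removed — back-door holds.

V→Y: minimal back-door set ∅.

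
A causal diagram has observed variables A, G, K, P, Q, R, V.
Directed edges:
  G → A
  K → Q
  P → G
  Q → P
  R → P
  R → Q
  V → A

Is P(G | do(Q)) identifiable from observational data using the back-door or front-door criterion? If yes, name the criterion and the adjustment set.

P(G|do(Q)): backdoor, adjust for {R}.

desc(Q)\{Q}={A,G,P}; candidates ⊆ {K,R,V}.
size 0: {}; under {} Q still reaches {A,G,K,P,R} ∋ G.
{R}: Q⊥G given {R} in G with Q→· removed — back-door holds.
P(G|do(Q)) = Σ_{R} P(G|Q,R)·P(R).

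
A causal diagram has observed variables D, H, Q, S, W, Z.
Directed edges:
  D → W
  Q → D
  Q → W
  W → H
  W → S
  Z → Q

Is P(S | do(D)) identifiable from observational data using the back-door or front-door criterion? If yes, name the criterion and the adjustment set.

desc(D)\{D}={H,S,W}; candidates ⊆ {Q,Z}.
size 0: {}; under {} D still reaches {H,Q,S,W,Z} ∋ S.
{Q}: D⊥S given {Q} in G with D→· removed — back-door holds.
P(S|do(D)) = Σ_{Q} P(S|D,Q)·P(Q).

P(S|do(D)): backdoor, adjust for {Q}.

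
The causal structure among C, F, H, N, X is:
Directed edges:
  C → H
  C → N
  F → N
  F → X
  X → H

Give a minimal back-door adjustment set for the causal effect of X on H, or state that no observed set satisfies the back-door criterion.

X→H: minimal back-door set ∅.

desc(X)\{X}={H}; candidates ⊆ {C,F,N}.
∅: X⊥H given ∅ in G with X→· removed — back-door holds.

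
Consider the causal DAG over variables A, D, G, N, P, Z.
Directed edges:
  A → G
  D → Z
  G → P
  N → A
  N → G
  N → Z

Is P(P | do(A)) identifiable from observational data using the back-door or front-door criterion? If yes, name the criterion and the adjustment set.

desc(A)\{A}={G,P}; candidates ⊆ {D,N,Z}.
size 0: {}; under {} A still reaches {G,N,P,Z} ∋ P.
{N}: A⊥P given {N} in G with A→· removed — back-door holds.
P(P|do(A)) = Σ_{N} P(P|A,N)·P(N).

P(P|do(A)): backdoor, adjust for {N}.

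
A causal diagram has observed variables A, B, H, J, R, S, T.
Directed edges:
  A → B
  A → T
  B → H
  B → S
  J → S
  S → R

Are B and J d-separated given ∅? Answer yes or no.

Bayes-Ball from B | ∅ reaches {A,H,R,S,T}.
J ∉ reach(B|∅) ⇒ B ⊥ J | ∅.

Yes — B ⊥ J | ∅.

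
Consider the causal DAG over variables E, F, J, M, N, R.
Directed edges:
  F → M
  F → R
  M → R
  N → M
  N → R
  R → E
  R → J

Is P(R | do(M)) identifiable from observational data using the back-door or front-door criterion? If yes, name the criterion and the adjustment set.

P(R|do(M)): backdoor, adjust for {F, N}.

desc(M)\{M}={E,J,R}; candidates ⊆ {F,N}.
size 0: {}; under {} M still reaches {E,F,J,N,R} ∋ R.
size 1: {F}, {N}; under {F} M still reaches {E,J,N,R} ∋ R.
{F,N}: M⊥R given {F,N} in G with M→· removed — back-door holds.
P(R|do(M)) = Σ_{F,N} P(R|M,F,N)·P(F,N).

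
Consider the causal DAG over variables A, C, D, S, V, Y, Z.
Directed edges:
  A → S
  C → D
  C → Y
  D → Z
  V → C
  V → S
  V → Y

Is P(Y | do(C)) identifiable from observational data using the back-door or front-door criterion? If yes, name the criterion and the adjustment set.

desc(C)\{C}={D,Y,Z}; candidates ⊆ {A,S,V}.
size 0: {}; under {} C still reaches {S,V,Y} ∋ Y.
{V}: C⊥Y given {V} in G with C→· removed — back-door holds.
P(Y|do(C)) = Σ_{V} P(Y|C,V)·P(V).

P(Y|do(C)): backdoor, adjust for {V}.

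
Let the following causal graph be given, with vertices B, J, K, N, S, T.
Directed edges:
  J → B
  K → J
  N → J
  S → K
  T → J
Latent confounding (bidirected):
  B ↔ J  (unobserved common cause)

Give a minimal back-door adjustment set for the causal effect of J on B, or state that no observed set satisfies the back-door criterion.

desc(J)\{J}={B}; candidates ⊆ {K,N,S,T}.
J↔B: latent back-door arc(s) into J.
size 0: {}; under {} J still reaches {B,K,N,S,T} ∋ B.
size 1: {K}, {N}, {S} …(+1); under {K} J still reaches {B,N,T} ∋ B.
size 2: {K,N}, {K,S}, {K,T} …(+3); under {K,N} J still reaches {B,T} ∋ B.
J↔B cannot be blocked by any observed set — no back-door set.

J→B: no observed back-door set.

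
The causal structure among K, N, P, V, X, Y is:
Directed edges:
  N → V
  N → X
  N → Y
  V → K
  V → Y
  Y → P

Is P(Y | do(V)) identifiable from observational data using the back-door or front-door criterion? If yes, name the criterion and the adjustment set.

P(Y|do(V)): backdoor, adjust for {N}.

desc(V)\{V}={K,P,Y}; candidates ⊆ {N,X}.
size 0: {}; under {} V still reaches {N,P,X,Y} ∋ Y.
{N}: V⊥Y given {N} in G with V→· removed — back-door holds.
P(Y|do(V)) = Σ_{N} P(Y|V,N)·P(N).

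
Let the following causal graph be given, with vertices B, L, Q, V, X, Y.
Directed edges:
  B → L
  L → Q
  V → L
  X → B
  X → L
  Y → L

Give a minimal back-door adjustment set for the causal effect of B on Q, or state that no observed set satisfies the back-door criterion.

B→Q: minimal back-door set {X}.

desc(B)\{B}={L,Q}; candidates ⊆ {V,X,Y}.
size 0: {}; under {} B still reaches {L,Q,X} ∋ Q.
{X}: B⊥Q given {X} in G with B→· removed — back-door holds.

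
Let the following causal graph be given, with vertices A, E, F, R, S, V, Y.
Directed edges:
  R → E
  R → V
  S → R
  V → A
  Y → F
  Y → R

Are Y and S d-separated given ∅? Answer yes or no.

Bayes-Ball from Y | ∅ reaches {A,E,F,R,V}.
S ∉ reach(Y|∅) ⇒ Y ⊥ S | ∅.

Yes — Y ⊥ S | ∅.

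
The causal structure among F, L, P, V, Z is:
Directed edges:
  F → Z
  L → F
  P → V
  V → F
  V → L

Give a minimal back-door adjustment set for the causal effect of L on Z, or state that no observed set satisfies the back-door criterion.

L→Z: minimal back-door set {V}.

desc(L)\{L}={F,Z}; candidates ⊆ {P,V}.
size 0: {}; under {} L still reaches {F,P,V,Z} ∋ Z.
{V}: L⊥Z given {V} in G with L→· removed — back-door holds.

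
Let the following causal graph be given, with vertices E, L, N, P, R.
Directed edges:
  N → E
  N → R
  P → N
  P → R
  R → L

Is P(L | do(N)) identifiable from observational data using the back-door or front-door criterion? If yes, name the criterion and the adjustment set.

desc(N)\{N}={E,L,R}; candidates ⊆ {P}.
size 0: {}; under {} N still reaches {L,P,R} ∋ L.
{P}: N⊥L given {P} in G with N→· removed — back-door holds.
P(L|do(N)) = Σ_{P} P(L|N,P)·P(P).

P(L|do(N)): backdoor, adjust for {P}.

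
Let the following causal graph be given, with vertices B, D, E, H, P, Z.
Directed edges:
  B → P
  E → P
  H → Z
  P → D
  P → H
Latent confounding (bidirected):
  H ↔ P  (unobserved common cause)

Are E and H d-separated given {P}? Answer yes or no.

No — E and H are d-connected given {P}.

Bayes-Ball from E | {P} reaches {B,H,Z}.
H ∈ reach(E|{P}) ⇒ E ⊥̸ H | {P}.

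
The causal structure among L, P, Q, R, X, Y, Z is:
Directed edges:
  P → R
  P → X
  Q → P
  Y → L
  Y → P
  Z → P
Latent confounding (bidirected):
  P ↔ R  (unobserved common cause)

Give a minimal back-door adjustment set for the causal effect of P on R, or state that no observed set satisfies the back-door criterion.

desc(P)\{P}={R,X}; candidates ⊆ {L,Q,Y,Z}.
P↔R: latent back-door arc(s) into P.
size 0: {}; under {} P still reaches {L,Q,R,Y,Z} ∋ R.
size 1: {L}, {Q}, {Y} …(+1); under {L} P still reaches {Q,R,Y,Z} ∋ R.
size 2: {L,Q}, {L,Y}, {L,Z} …(+3); under {L,Q} P still reaches {R,Y,Z} ∋ R.
P↔R cannot be blocked by any observed set — no back-door set.

P→R: no observed back-door set.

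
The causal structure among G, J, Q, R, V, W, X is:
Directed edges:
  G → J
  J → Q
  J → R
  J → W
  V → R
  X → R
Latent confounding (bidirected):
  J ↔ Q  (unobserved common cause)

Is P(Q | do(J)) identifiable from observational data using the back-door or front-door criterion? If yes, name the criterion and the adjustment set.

desc(J)\{J}={Q,R,W}; candidates ⊆ {G,V,X}.
J↔Q: latent back-door arc(s) into J.
size 0: {}; under {} J still reaches {G,Q} ∋ Q.
size 1: {G}, {V}, {X}; under {G} J still reaches {Q} ∋ Q.
size 2: {G,V}, {G,X}, {V,X}; under {G,V} J still reaches {Q} ∋ Q.
J↔Q cannot be blocked by any observed set — no back-door set.
No mediator lies on a directed J→…→Q path.
Neither criterion identifies P(Q|do(J)) in this graph.

P(Q|do(J)): not identifiable (no BD/FD set).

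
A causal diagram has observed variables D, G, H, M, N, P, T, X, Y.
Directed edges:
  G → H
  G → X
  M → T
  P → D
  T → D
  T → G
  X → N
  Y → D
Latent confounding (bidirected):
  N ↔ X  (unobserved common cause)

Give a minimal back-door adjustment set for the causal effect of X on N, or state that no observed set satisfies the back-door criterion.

X→N: no observed back-door set.

desc(X)\{X}={N}; candidates ⊆ {D,G,H,M,P,T,Y}.
X↔N: latent back-door arc(s) into X.
size 0: {}; under {} X still reaches {D,G,H,M,N,T} ∋ N.
size 1: {D}, {G}, {H} …(+4); under {D} X still reaches {G,H,M,N,P,T,Y} ∋ N.
size 2: {D,G}, {D,H}, {D,M} …(+18); under {D,G} X still reaches {N} ∋ N.
X↔N cannot be blocked by any observed set — no back-door set.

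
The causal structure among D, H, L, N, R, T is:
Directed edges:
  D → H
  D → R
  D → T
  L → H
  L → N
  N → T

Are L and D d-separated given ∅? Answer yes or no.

Yes — L ⊥ D | ∅.

Bayes-Ball from L | ∅ reaches {H,N,T}.
D ∉ reach(L|∅) ⇒ L ⊥ D | ∅.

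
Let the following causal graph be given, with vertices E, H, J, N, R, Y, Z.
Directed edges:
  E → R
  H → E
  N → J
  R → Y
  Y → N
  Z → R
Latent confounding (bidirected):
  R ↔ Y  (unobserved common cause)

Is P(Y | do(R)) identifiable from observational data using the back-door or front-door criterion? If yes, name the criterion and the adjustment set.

desc(R)\{R}={J,N,Y}; candidates ⊆ {E,H,Z}.
R↔Y: latent back-door arc(s) into R.
size 0: {}; under {} R still reaches {E,H,J,N,Y,Z} ∋ Y.
size 1: {E}, {H}, {Z}; under {E} R still reaches {J,N,Y,Z} ∋ Y.
size 2: {E,H}, {E,Z}, {H,Z}; under {E,H} R still reaches {J,N,Y,Z} ∋ Y.
R↔Y cannot be blocked by any observed set — no back-door set.
No mediator lies on a directed R→…→Y path.
Neither criterion identifies P(Y|do(R)) in this graph.

P(Y|do(R)): not identifiable (no BD/FD set).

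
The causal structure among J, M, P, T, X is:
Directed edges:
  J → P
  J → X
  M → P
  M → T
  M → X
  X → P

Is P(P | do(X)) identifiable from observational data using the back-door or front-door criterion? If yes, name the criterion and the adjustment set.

P(P|do(X)): backdoor, adjust for {J, M}.

desc(X)\{X}={P}; candidates ⊆ {J,M,T}.
size 0: {}; under {} X still reaches {J,M,P,T} ∋ P.
size 1: {J}, {M}, {T}; under {J} X still reaches {M,P,T} ∋ P.
{J,M}: X⊥P given {J,M} in G with X→· removed — back-door holds.
P(P|do(X)) = Σ_{J,M} P(P|X,J,M)·P(J,M).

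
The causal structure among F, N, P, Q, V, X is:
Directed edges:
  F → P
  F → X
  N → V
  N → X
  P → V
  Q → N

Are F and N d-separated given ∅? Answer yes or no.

Bayes-Ball from F | ∅ reaches {P,V,X}.
N ∉ reach(F|∅) ⇒ F ⊥ N | ∅.

Yes — F ⊥ N | ∅.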